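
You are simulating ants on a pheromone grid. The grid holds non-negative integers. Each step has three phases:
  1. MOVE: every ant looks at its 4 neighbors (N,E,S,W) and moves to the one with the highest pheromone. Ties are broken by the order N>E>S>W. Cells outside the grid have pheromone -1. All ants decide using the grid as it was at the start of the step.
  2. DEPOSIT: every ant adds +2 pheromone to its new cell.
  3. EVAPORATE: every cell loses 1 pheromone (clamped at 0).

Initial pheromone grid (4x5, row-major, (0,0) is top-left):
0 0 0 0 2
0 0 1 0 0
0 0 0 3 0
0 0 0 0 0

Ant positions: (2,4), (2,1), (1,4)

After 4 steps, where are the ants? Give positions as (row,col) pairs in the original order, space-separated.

Step 1: ant0:(2,4)->W->(2,3) | ant1:(2,1)->N->(1,1) | ant2:(1,4)->N->(0,4)
  grid max=4 at (2,3)
Step 2: ant0:(2,3)->N->(1,3) | ant1:(1,1)->N->(0,1) | ant2:(0,4)->S->(1,4)
  grid max=3 at (2,3)
Step 3: ant0:(1,3)->S->(2,3) | ant1:(0,1)->E->(0,2) | ant2:(1,4)->N->(0,4)
  grid max=4 at (2,3)
Step 4: ant0:(2,3)->N->(1,3) | ant1:(0,2)->E->(0,3) | ant2:(0,4)->S->(1,4)
  grid max=3 at (2,3)

(1,3) (0,3) (1,4)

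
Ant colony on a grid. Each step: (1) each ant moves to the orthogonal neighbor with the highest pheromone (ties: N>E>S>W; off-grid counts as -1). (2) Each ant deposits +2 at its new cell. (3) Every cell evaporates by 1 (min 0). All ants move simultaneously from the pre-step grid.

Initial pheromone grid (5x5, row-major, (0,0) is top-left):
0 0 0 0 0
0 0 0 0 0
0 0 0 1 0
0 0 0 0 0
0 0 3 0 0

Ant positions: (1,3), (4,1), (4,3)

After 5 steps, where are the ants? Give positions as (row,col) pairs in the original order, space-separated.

Step 1: ant0:(1,3)->S->(2,3) | ant1:(4,1)->E->(4,2) | ant2:(4,3)->W->(4,2)
  grid max=6 at (4,2)
Step 2: ant0:(2,3)->N->(1,3) | ant1:(4,2)->N->(3,2) | ant2:(4,2)->N->(3,2)
  grid max=5 at (4,2)
Step 3: ant0:(1,3)->S->(2,3) | ant1:(3,2)->S->(4,2) | ant2:(3,2)->S->(4,2)
  grid max=8 at (4,2)
Step 4: ant0:(2,3)->N->(1,3) | ant1:(4,2)->N->(3,2) | ant2:(4,2)->N->(3,2)
  grid max=7 at (4,2)
Step 5: ant0:(1,3)->S->(2,3) | ant1:(3,2)->S->(4,2) | ant2:(3,2)->S->(4,2)
  grid max=10 at (4,2)

(2,3) (4,2) (4,2)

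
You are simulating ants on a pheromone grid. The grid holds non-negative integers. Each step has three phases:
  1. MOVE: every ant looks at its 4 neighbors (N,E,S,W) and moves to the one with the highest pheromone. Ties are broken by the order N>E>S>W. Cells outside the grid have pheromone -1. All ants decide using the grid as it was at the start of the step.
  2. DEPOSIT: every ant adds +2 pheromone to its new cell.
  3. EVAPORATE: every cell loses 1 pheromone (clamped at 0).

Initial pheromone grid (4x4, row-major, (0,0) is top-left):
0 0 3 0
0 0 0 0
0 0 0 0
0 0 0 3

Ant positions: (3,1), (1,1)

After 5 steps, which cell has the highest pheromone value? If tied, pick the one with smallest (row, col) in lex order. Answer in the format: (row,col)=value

Answer: (0,2)=4

Derivation:
Step 1: ant0:(3,1)->N->(2,1) | ant1:(1,1)->N->(0,1)
  grid max=2 at (0,2)
Step 2: ant0:(2,1)->N->(1,1) | ant1:(0,1)->E->(0,2)
  grid max=3 at (0,2)
Step 3: ant0:(1,1)->N->(0,1) | ant1:(0,2)->E->(0,3)
  grid max=2 at (0,2)
Step 4: ant0:(0,1)->E->(0,2) | ant1:(0,3)->W->(0,2)
  grid max=5 at (0,2)
Step 5: ant0:(0,2)->E->(0,3) | ant1:(0,2)->E->(0,3)
  grid max=4 at (0,2)
Final grid:
  0 0 4 3
  0 0 0 0
  0 0 0 0
  0 0 0 0
Max pheromone 4 at (0,2)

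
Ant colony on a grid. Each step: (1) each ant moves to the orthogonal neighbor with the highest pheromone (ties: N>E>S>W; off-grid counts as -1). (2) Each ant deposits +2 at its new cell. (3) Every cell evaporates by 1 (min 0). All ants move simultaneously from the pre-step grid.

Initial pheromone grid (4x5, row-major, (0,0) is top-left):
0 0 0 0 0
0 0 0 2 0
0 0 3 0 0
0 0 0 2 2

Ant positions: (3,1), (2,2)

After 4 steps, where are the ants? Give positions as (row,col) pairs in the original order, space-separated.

Step 1: ant0:(3,1)->N->(2,1) | ant1:(2,2)->N->(1,2)
  grid max=2 at (2,2)
Step 2: ant0:(2,1)->E->(2,2) | ant1:(1,2)->S->(2,2)
  grid max=5 at (2,2)
Step 3: ant0:(2,2)->N->(1,2) | ant1:(2,2)->N->(1,2)
  grid max=4 at (2,2)
Step 4: ant0:(1,2)->S->(2,2) | ant1:(1,2)->S->(2,2)
  grid max=7 at (2,2)

(2,2) (2,2)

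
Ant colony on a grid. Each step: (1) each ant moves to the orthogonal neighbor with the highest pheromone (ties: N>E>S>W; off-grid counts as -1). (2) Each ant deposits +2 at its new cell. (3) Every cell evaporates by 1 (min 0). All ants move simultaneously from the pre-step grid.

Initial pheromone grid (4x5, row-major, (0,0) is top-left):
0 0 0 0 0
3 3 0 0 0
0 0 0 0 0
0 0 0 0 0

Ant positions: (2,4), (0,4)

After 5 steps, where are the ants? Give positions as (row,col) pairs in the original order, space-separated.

Step 1: ant0:(2,4)->N->(1,4) | ant1:(0,4)->S->(1,4)
  grid max=3 at (1,4)
Step 2: ant0:(1,4)->N->(0,4) | ant1:(1,4)->N->(0,4)
  grid max=3 at (0,4)
Step 3: ant0:(0,4)->S->(1,4) | ant1:(0,4)->S->(1,4)
  grid max=5 at (1,4)
Step 4: ant0:(1,4)->N->(0,4) | ant1:(1,4)->N->(0,4)
  grid max=5 at (0,4)
Step 5: ant0:(0,4)->S->(1,4) | ant1:(0,4)->S->(1,4)
  grid max=7 at (1,4)

(1,4) (1,4)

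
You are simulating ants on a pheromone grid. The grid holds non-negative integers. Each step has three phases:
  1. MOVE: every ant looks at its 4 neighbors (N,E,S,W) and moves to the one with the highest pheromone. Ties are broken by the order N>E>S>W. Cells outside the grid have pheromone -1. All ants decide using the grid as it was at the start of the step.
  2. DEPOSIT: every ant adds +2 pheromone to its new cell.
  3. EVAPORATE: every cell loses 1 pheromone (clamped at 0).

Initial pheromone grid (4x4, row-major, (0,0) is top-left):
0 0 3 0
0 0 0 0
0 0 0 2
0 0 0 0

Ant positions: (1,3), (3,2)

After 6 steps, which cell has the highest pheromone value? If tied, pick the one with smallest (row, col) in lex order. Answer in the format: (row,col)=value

Step 1: ant0:(1,3)->S->(2,3) | ant1:(3,2)->N->(2,2)
  grid max=3 at (2,3)
Step 2: ant0:(2,3)->W->(2,2) | ant1:(2,2)->E->(2,3)
  grid max=4 at (2,3)
Step 3: ant0:(2,2)->E->(2,3) | ant1:(2,3)->W->(2,2)
  grid max=5 at (2,3)
Step 4: ant0:(2,3)->W->(2,2) | ant1:(2,2)->E->(2,3)
  grid max=6 at (2,3)
Step 5: ant0:(2,2)->E->(2,3) | ant1:(2,3)->W->(2,2)
  grid max=7 at (2,3)
Step 6: ant0:(2,3)->W->(2,2) | ant1:(2,2)->E->(2,3)
  grid max=8 at (2,3)
Final grid:
  0 0 0 0
  0 0 0 0
  0 0 6 8
  0 0 0 0
Max pheromone 8 at (2,3)

Answer: (2,3)=8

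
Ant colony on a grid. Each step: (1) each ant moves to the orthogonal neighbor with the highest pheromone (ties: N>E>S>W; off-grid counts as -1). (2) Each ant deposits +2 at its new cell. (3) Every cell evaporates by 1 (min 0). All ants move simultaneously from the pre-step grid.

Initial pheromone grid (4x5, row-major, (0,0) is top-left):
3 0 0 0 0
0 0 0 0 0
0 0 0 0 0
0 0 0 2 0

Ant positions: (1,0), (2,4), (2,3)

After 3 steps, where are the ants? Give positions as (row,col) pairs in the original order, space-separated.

Step 1: ant0:(1,0)->N->(0,0) | ant1:(2,4)->N->(1,4) | ant2:(2,3)->S->(3,3)
  grid max=4 at (0,0)
Step 2: ant0:(0,0)->E->(0,1) | ant1:(1,4)->N->(0,4) | ant2:(3,3)->N->(2,3)
  grid max=3 at (0,0)
Step 3: ant0:(0,1)->W->(0,0) | ant1:(0,4)->S->(1,4) | ant2:(2,3)->S->(3,3)
  grid max=4 at (0,0)

(0,0) (1,4) (3,3)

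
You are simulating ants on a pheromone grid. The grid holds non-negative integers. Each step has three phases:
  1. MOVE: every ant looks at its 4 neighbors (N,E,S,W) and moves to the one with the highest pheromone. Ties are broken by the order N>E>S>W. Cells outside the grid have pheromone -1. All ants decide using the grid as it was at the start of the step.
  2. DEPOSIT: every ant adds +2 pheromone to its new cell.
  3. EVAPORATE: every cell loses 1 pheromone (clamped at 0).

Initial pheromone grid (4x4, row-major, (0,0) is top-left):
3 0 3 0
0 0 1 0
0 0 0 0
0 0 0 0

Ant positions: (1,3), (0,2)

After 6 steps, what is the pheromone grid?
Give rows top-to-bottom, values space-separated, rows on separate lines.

After step 1: ants at (1,2),(1,2)
  2 0 2 0
  0 0 4 0
  0 0 0 0
  0 0 0 0
After step 2: ants at (0,2),(0,2)
  1 0 5 0
  0 0 3 0
  0 0 0 0
  0 0 0 0
After step 3: ants at (1,2),(1,2)
  0 0 4 0
  0 0 6 0
  0 0 0 0
  0 0 0 0
After step 4: ants at (0,2),(0,2)
  0 0 7 0
  0 0 5 0
  0 0 0 0
  0 0 0 0
After step 5: ants at (1,2),(1,2)
  0 0 6 0
  0 0 8 0
  0 0 0 0
  0 0 0 0
After step 6: ants at (0,2),(0,2)
  0 0 9 0
  0 0 7 0
  0 0 0 0
  0 0 0 0

0 0 9 0
0 0 7 0
0 0 0 0
0 0 0 0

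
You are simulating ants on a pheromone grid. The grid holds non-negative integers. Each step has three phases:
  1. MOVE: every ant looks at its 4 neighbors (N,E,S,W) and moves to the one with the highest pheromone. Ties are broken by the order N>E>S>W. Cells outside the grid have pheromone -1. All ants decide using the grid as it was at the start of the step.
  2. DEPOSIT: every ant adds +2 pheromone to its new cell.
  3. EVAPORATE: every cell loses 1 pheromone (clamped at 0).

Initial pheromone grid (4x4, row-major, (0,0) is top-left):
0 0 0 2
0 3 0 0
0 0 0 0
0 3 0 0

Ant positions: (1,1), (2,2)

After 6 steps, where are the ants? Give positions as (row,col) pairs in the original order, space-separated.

Step 1: ant0:(1,1)->N->(0,1) | ant1:(2,2)->N->(1,2)
  grid max=2 at (1,1)
Step 2: ant0:(0,1)->S->(1,1) | ant1:(1,2)->W->(1,1)
  grid max=5 at (1,1)
Step 3: ant0:(1,1)->N->(0,1) | ant1:(1,1)->N->(0,1)
  grid max=4 at (1,1)
Step 4: ant0:(0,1)->S->(1,1) | ant1:(0,1)->S->(1,1)
  grid max=7 at (1,1)
Step 5: ant0:(1,1)->N->(0,1) | ant1:(1,1)->N->(0,1)
  grid max=6 at (1,1)
Step 6: ant0:(0,1)->S->(1,1) | ant1:(0,1)->S->(1,1)
  grid max=9 at (1,1)

(1,1) (1,1)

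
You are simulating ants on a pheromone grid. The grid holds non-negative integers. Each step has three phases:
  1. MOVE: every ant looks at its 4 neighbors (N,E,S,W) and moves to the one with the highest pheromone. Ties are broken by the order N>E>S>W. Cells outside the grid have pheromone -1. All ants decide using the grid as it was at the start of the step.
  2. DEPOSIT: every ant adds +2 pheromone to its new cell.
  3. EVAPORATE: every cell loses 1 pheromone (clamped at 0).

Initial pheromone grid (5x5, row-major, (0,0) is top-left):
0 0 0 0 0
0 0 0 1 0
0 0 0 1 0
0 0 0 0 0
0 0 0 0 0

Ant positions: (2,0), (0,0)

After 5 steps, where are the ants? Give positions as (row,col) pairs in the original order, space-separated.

Step 1: ant0:(2,0)->N->(1,0) | ant1:(0,0)->E->(0,1)
  grid max=1 at (0,1)
Step 2: ant0:(1,0)->N->(0,0) | ant1:(0,1)->E->(0,2)
  grid max=1 at (0,0)
Step 3: ant0:(0,0)->E->(0,1) | ant1:(0,2)->E->(0,3)
  grid max=1 at (0,1)
Step 4: ant0:(0,1)->E->(0,2) | ant1:(0,3)->E->(0,4)
  grid max=1 at (0,2)
Step 5: ant0:(0,2)->E->(0,3) | ant1:(0,4)->S->(1,4)
  grid max=1 at (0,3)

(0,3) (1,4)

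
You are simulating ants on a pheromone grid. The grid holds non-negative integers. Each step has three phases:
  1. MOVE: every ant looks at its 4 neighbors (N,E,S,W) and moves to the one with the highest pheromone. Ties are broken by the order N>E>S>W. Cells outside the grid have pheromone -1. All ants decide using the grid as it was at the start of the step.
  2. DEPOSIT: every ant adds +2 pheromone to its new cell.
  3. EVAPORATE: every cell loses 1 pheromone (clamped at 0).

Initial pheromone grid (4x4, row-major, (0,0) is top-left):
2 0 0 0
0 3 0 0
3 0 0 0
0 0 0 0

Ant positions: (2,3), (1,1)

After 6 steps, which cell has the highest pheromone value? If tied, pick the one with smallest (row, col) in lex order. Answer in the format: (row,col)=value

Answer: (1,1)=3

Derivation:
Step 1: ant0:(2,3)->N->(1,3) | ant1:(1,1)->N->(0,1)
  grid max=2 at (1,1)
Step 2: ant0:(1,3)->N->(0,3) | ant1:(0,1)->S->(1,1)
  grid max=3 at (1,1)
Step 3: ant0:(0,3)->S->(1,3) | ant1:(1,1)->N->(0,1)
  grid max=2 at (1,1)
Step 4: ant0:(1,3)->N->(0,3) | ant1:(0,1)->S->(1,1)
  grid max=3 at (1,1)
Step 5: ant0:(0,3)->S->(1,3) | ant1:(1,1)->N->(0,1)
  grid max=2 at (1,1)
Step 6: ant0:(1,3)->N->(0,3) | ant1:(0,1)->S->(1,1)
  grid max=3 at (1,1)
Final grid:
  0 0 0 1
  0 3 0 0
  0 0 0 0
  0 0 0 0
Max pheromone 3 at (1,1)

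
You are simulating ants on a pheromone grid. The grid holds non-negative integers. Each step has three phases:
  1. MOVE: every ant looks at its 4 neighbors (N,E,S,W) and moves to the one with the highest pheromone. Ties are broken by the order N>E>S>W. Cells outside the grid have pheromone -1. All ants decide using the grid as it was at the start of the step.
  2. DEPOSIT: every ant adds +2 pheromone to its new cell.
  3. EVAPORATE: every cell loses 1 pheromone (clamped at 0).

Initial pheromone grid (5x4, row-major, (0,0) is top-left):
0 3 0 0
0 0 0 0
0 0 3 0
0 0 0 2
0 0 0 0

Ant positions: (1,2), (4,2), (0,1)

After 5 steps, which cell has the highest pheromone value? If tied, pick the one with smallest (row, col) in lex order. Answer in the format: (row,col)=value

Step 1: ant0:(1,2)->S->(2,2) | ant1:(4,2)->N->(3,2) | ant2:(0,1)->E->(0,2)
  grid max=4 at (2,2)
Step 2: ant0:(2,2)->S->(3,2) | ant1:(3,2)->N->(2,2) | ant2:(0,2)->W->(0,1)
  grid max=5 at (2,2)
Step 3: ant0:(3,2)->N->(2,2) | ant1:(2,2)->S->(3,2) | ant2:(0,1)->E->(0,2)
  grid max=6 at (2,2)
Step 4: ant0:(2,2)->S->(3,2) | ant1:(3,2)->N->(2,2) | ant2:(0,2)->W->(0,1)
  grid max=7 at (2,2)
Step 5: ant0:(3,2)->N->(2,2) | ant1:(2,2)->S->(3,2) | ant2:(0,1)->E->(0,2)
  grid max=8 at (2,2)
Final grid:
  0 2 1 0
  0 0 0 0
  0 0 8 0
  0 0 5 0
  0 0 0 0
Max pheromone 8 at (2,2)

Answer: (2,2)=8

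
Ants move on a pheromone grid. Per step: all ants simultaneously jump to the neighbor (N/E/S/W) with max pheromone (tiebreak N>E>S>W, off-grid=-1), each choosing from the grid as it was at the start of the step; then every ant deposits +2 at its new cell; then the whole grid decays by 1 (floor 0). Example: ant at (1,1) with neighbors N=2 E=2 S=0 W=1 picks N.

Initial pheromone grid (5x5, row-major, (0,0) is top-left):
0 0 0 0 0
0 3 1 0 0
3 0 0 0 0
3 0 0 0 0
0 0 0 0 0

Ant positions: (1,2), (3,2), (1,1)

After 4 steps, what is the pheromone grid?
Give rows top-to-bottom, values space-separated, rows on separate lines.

After step 1: ants at (1,1),(2,2),(1,2)
  0 0 0 0 0
  0 4 2 0 0
  2 0 1 0 0
  2 0 0 0 0
  0 0 0 0 0
After step 2: ants at (1,2),(1,2),(1,1)
  0 0 0 0 0
  0 5 5 0 0
  1 0 0 0 0
  1 0 0 0 0
  0 0 0 0 0
After step 3: ants at (1,1),(1,1),(1,2)
  0 0 0 0 0
  0 8 6 0 0
  0 0 0 0 0
  0 0 0 0 0
  0 0 0 0 0
After step 4: ants at (1,2),(1,2),(1,1)
  0 0 0 0 0
  0 9 9 0 0
  0 0 0 0 0
  0 0 0 0 0
  0 0 0 0 0

0 0 0 0 0
0 9 9 0 0
0 0 0 0 0
0 0 0 0 0
0 0 0 0 0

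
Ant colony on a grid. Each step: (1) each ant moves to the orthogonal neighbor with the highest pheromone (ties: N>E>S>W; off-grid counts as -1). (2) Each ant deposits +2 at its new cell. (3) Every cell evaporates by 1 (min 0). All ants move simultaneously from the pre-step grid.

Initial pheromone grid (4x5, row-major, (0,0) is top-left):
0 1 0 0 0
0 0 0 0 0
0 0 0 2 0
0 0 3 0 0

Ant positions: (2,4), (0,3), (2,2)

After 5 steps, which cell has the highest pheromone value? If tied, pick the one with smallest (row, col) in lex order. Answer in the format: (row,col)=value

Answer: (2,3)=7

Derivation:
Step 1: ant0:(2,4)->W->(2,3) | ant1:(0,3)->E->(0,4) | ant2:(2,2)->S->(3,2)
  grid max=4 at (3,2)
Step 2: ant0:(2,3)->N->(1,3) | ant1:(0,4)->S->(1,4) | ant2:(3,2)->N->(2,2)
  grid max=3 at (3,2)
Step 3: ant0:(1,3)->S->(2,3) | ant1:(1,4)->W->(1,3) | ant2:(2,2)->S->(3,2)
  grid max=4 at (3,2)
Step 4: ant0:(2,3)->N->(1,3) | ant1:(1,3)->S->(2,3) | ant2:(3,2)->N->(2,2)
  grid max=4 at (2,3)
Step 5: ant0:(1,3)->S->(2,3) | ant1:(2,3)->N->(1,3) | ant2:(2,2)->E->(2,3)
  grid max=7 at (2,3)
Final grid:
  0 0 0 0 0
  0 0 0 4 0
  0 0 0 7 0
  0 0 2 0 0
Max pheromone 7 at (2,3)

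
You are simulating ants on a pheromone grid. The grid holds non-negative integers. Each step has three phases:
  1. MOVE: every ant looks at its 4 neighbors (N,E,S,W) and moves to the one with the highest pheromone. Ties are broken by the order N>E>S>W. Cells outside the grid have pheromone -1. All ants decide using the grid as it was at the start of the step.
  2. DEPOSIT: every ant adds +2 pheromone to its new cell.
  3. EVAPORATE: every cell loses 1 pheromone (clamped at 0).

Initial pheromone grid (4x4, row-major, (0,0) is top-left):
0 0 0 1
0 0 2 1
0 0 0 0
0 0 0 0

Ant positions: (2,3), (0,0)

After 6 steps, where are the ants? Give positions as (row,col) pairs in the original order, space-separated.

Step 1: ant0:(2,3)->N->(1,3) | ant1:(0,0)->E->(0,1)
  grid max=2 at (1,3)
Step 2: ant0:(1,3)->W->(1,2) | ant1:(0,1)->E->(0,2)
  grid max=2 at (1,2)
Step 3: ant0:(1,2)->N->(0,2) | ant1:(0,2)->S->(1,2)
  grid max=3 at (1,2)
Step 4: ant0:(0,2)->S->(1,2) | ant1:(1,2)->N->(0,2)
  grid max=4 at (1,2)
Step 5: ant0:(1,2)->N->(0,2) | ant1:(0,2)->S->(1,2)
  grid max=5 at (1,2)
Step 6: ant0:(0,2)->S->(1,2) | ant1:(1,2)->N->(0,2)
  grid max=6 at (1,2)

(1,2) (0,2)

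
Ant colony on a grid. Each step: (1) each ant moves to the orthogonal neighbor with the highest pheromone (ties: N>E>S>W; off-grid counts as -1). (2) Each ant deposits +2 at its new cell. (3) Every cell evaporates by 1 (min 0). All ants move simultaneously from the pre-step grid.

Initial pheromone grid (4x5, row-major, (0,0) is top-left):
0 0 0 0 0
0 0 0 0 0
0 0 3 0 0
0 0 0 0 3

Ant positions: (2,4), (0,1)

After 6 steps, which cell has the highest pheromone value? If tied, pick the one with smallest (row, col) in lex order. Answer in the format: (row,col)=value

Answer: (3,4)=5

Derivation:
Step 1: ant0:(2,4)->S->(3,4) | ant1:(0,1)->E->(0,2)
  grid max=4 at (3,4)
Step 2: ant0:(3,4)->N->(2,4) | ant1:(0,2)->E->(0,3)
  grid max=3 at (3,4)
Step 3: ant0:(2,4)->S->(3,4) | ant1:(0,3)->E->(0,4)
  grid max=4 at (3,4)
Step 4: ant0:(3,4)->N->(2,4) | ant1:(0,4)->S->(1,4)
  grid max=3 at (3,4)
Step 5: ant0:(2,4)->S->(3,4) | ant1:(1,4)->S->(2,4)
  grid max=4 at (3,4)
Step 6: ant0:(3,4)->N->(2,4) | ant1:(2,4)->S->(3,4)
  grid max=5 at (3,4)
Final grid:
  0 0 0 0 0
  0 0 0 0 0
  0 0 0 0 3
  0 0 0 0 5
Max pheromone 5 at (3,4)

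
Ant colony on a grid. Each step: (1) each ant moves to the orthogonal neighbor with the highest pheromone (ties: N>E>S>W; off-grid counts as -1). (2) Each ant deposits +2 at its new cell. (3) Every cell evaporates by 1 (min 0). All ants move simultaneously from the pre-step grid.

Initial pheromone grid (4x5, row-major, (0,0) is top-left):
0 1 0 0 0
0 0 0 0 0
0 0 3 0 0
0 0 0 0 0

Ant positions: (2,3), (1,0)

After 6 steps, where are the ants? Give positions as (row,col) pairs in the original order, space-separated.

Step 1: ant0:(2,3)->W->(2,2) | ant1:(1,0)->N->(0,0)
  grid max=4 at (2,2)
Step 2: ant0:(2,2)->N->(1,2) | ant1:(0,0)->E->(0,1)
  grid max=3 at (2,2)
Step 3: ant0:(1,2)->S->(2,2) | ant1:(0,1)->E->(0,2)
  grid max=4 at (2,2)
Step 4: ant0:(2,2)->N->(1,2) | ant1:(0,2)->E->(0,3)
  grid max=3 at (2,2)
Step 5: ant0:(1,2)->S->(2,2) | ant1:(0,3)->E->(0,4)
  grid max=4 at (2,2)
Step 6: ant0:(2,2)->N->(1,2) | ant1:(0,4)->S->(1,4)
  grid max=3 at (2,2)

(1,2) (1,4)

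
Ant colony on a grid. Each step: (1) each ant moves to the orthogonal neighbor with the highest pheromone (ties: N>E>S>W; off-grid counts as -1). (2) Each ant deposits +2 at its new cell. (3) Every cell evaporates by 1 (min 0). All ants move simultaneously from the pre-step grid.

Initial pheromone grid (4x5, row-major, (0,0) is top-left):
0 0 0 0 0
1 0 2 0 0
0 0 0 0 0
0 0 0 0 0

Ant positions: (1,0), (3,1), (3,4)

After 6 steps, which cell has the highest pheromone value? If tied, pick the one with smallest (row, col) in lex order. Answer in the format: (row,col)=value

Step 1: ant0:(1,0)->N->(0,0) | ant1:(3,1)->N->(2,1) | ant2:(3,4)->N->(2,4)
  grid max=1 at (0,0)
Step 2: ant0:(0,0)->E->(0,1) | ant1:(2,1)->N->(1,1) | ant2:(2,4)->N->(1,4)
  grid max=1 at (0,1)
Step 3: ant0:(0,1)->S->(1,1) | ant1:(1,1)->N->(0,1) | ant2:(1,4)->N->(0,4)
  grid max=2 at (0,1)
Step 4: ant0:(1,1)->N->(0,1) | ant1:(0,1)->S->(1,1) | ant2:(0,4)->S->(1,4)
  grid max=3 at (0,1)
Step 5: ant0:(0,1)->S->(1,1) | ant1:(1,1)->N->(0,1) | ant2:(1,4)->N->(0,4)
  grid max=4 at (0,1)
Step 6: ant0:(1,1)->N->(0,1) | ant1:(0,1)->S->(1,1) | ant2:(0,4)->S->(1,4)
  grid max=5 at (0,1)
Final grid:
  0 5 0 0 0
  0 5 0 0 1
  0 0 0 0 0
  0 0 0 0 0
Max pheromone 5 at (0,1)

Answer: (0,1)=5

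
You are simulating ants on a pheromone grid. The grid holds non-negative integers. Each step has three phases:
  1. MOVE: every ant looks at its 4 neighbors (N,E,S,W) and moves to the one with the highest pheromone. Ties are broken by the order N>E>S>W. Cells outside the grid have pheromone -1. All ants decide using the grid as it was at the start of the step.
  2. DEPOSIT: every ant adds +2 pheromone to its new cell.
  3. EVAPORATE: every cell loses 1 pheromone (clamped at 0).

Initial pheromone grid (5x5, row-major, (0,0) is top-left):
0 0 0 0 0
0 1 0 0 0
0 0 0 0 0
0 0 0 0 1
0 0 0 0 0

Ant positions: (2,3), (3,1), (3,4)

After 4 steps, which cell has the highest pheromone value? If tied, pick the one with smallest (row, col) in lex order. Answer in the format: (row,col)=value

Step 1: ant0:(2,3)->N->(1,3) | ant1:(3,1)->N->(2,1) | ant2:(3,4)->N->(2,4)
  grid max=1 at (1,3)
Step 2: ant0:(1,3)->N->(0,3) | ant1:(2,1)->N->(1,1) | ant2:(2,4)->N->(1,4)
  grid max=1 at (0,3)
Step 3: ant0:(0,3)->E->(0,4) | ant1:(1,1)->N->(0,1) | ant2:(1,4)->N->(0,4)
  grid max=3 at (0,4)
Step 4: ant0:(0,4)->S->(1,4) | ant1:(0,1)->E->(0,2) | ant2:(0,4)->S->(1,4)
  grid max=3 at (1,4)
Final grid:
  0 0 1 0 2
  0 0 0 0 3
  0 0 0 0 0
  0 0 0 0 0
  0 0 0 0 0
Max pheromone 3 at (1,4)

Answer: (1,4)=3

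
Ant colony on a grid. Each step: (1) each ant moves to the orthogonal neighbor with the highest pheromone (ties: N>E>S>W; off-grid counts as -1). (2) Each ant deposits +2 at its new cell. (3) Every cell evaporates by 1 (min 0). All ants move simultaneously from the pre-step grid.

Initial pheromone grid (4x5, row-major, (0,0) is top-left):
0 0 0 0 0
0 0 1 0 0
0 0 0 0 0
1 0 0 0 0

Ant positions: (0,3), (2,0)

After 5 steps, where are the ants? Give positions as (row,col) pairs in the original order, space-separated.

Step 1: ant0:(0,3)->E->(0,4) | ant1:(2,0)->S->(3,0)
  grid max=2 at (3,0)
Step 2: ant0:(0,4)->S->(1,4) | ant1:(3,0)->N->(2,0)
  grid max=1 at (1,4)
Step 3: ant0:(1,4)->N->(0,4) | ant1:(2,0)->S->(3,0)
  grid max=2 at (3,0)
Step 4: ant0:(0,4)->S->(1,4) | ant1:(3,0)->N->(2,0)
  grid max=1 at (1,4)
Step 5: ant0:(1,4)->N->(0,4) | ant1:(2,0)->S->(3,0)
  grid max=2 at (3,0)

(0,4) (3,0)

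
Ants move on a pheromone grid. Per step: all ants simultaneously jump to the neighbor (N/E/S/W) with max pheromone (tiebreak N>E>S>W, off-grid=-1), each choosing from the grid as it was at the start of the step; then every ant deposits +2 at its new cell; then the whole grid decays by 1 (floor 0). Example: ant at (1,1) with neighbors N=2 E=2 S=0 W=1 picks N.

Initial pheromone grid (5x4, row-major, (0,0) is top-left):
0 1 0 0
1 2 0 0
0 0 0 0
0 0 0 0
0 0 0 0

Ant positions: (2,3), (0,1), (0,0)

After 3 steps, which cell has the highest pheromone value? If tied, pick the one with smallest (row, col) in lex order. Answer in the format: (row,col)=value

Answer: (1,1)=5

Derivation:
Step 1: ant0:(2,3)->N->(1,3) | ant1:(0,1)->S->(1,1) | ant2:(0,0)->E->(0,1)
  grid max=3 at (1,1)
Step 2: ant0:(1,3)->N->(0,3) | ant1:(1,1)->N->(0,1) | ant2:(0,1)->S->(1,1)
  grid max=4 at (1,1)
Step 3: ant0:(0,3)->S->(1,3) | ant1:(0,1)->S->(1,1) | ant2:(1,1)->N->(0,1)
  grid max=5 at (1,1)
Final grid:
  0 4 0 0
  0 5 0 1
  0 0 0 0
  0 0 0 0
  0 0 0 0
Max pheromone 5 at (1,1)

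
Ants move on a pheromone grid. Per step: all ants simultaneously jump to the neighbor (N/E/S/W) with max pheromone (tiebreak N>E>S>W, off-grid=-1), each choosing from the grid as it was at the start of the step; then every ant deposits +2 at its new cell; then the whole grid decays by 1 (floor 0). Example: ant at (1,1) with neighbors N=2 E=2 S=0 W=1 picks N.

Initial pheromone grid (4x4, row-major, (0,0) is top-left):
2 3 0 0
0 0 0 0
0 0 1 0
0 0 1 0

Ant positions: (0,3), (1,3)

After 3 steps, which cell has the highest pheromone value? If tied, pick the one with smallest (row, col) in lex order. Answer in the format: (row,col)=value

Answer: (0,3)=3

Derivation:
Step 1: ant0:(0,3)->S->(1,3) | ant1:(1,3)->N->(0,3)
  grid max=2 at (0,1)
Step 2: ant0:(1,3)->N->(0,3) | ant1:(0,3)->S->(1,3)
  grid max=2 at (0,3)
Step 3: ant0:(0,3)->S->(1,3) | ant1:(1,3)->N->(0,3)
  grid max=3 at (0,3)
Final grid:
  0 0 0 3
  0 0 0 3
  0 0 0 0
  0 0 0 0
Max pheromone 3 at (0,3)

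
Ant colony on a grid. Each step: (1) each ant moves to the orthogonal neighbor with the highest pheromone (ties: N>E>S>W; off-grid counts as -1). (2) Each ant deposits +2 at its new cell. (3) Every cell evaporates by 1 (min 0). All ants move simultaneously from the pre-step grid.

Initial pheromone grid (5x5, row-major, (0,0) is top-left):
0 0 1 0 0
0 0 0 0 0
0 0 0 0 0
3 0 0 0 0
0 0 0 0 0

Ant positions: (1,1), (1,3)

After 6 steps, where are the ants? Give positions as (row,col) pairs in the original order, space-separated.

Step 1: ant0:(1,1)->N->(0,1) | ant1:(1,3)->N->(0,3)
  grid max=2 at (3,0)
Step 2: ant0:(0,1)->E->(0,2) | ant1:(0,3)->E->(0,4)
  grid max=1 at (0,2)
Step 3: ant0:(0,2)->E->(0,3) | ant1:(0,4)->S->(1,4)
  grid max=1 at (0,3)
Step 4: ant0:(0,3)->E->(0,4) | ant1:(1,4)->N->(0,4)
  grid max=3 at (0,4)
Step 5: ant0:(0,4)->S->(1,4) | ant1:(0,4)->S->(1,4)
  grid max=3 at (1,4)
Step 6: ant0:(1,4)->N->(0,4) | ant1:(1,4)->N->(0,4)
  grid max=5 at (0,4)

(0,4) (0,4)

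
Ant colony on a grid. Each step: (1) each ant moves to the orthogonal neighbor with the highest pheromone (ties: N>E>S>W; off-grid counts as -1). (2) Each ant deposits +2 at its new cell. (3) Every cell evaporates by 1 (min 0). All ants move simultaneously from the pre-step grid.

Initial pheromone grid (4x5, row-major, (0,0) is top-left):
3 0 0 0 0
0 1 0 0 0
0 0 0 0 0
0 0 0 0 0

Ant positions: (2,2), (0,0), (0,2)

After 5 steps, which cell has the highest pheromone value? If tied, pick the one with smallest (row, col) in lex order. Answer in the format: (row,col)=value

Step 1: ant0:(2,2)->N->(1,2) | ant1:(0,0)->E->(0,1) | ant2:(0,2)->E->(0,3)
  grid max=2 at (0,0)
Step 2: ant0:(1,2)->N->(0,2) | ant1:(0,1)->W->(0,0) | ant2:(0,3)->E->(0,4)
  grid max=3 at (0,0)
Step 3: ant0:(0,2)->E->(0,3) | ant1:(0,0)->E->(0,1) | ant2:(0,4)->S->(1,4)
  grid max=2 at (0,0)
Step 4: ant0:(0,3)->E->(0,4) | ant1:(0,1)->W->(0,0) | ant2:(1,4)->N->(0,4)
  grid max=3 at (0,0)
Step 5: ant0:(0,4)->S->(1,4) | ant1:(0,0)->E->(0,1) | ant2:(0,4)->S->(1,4)
  grid max=3 at (1,4)
Final grid:
  2 1 0 0 2
  0 0 0 0 3
  0 0 0 0 0
  0 0 0 0 0
Max pheromone 3 at (1,4)

Answer: (1,4)=3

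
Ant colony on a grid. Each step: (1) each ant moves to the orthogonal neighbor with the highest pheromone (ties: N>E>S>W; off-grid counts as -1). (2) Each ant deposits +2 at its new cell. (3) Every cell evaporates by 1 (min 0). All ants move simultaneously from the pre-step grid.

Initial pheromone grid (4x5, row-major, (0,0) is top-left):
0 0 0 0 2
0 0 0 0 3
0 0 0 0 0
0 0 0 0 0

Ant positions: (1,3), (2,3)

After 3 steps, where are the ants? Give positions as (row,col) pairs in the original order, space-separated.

Step 1: ant0:(1,3)->E->(1,4) | ant1:(2,3)->N->(1,3)
  grid max=4 at (1,4)
Step 2: ant0:(1,4)->N->(0,4) | ant1:(1,3)->E->(1,4)
  grid max=5 at (1,4)
Step 3: ant0:(0,4)->S->(1,4) | ant1:(1,4)->N->(0,4)
  grid max=6 at (1,4)

(1,4) (0,4)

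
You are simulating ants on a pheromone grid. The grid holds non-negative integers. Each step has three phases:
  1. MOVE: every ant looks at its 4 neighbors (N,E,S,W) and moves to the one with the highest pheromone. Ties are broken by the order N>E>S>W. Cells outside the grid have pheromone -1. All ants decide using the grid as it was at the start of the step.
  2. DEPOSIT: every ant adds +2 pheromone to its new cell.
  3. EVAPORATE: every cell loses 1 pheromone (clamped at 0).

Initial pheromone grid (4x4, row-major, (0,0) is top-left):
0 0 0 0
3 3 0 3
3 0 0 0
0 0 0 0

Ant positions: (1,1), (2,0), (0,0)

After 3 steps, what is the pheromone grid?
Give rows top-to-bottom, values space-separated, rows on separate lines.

After step 1: ants at (1,0),(1,0),(1,0)
  0 0 0 0
  8 2 0 2
  2 0 0 0
  0 0 0 0
After step 2: ants at (1,1),(1,1),(1,1)
  0 0 0 0
  7 7 0 1
  1 0 0 0
  0 0 0 0
After step 3: ants at (1,0),(1,0),(1,0)
  0 0 0 0
  12 6 0 0
  0 0 0 0
  0 0 0 0

0 0 0 0
12 6 0 0
0 0 0 0
0 0 0 0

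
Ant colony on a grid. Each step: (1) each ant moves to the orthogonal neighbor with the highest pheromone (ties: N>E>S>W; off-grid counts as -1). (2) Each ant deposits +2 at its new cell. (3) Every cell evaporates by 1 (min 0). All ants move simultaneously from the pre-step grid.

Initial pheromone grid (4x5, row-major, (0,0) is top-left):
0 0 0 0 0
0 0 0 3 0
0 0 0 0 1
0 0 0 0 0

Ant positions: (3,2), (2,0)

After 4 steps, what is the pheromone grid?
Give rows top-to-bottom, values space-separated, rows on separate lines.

After step 1: ants at (2,2),(1,0)
  0 0 0 0 0
  1 0 0 2 0
  0 0 1 0 0
  0 0 0 0 0
After step 2: ants at (1,2),(0,0)
  1 0 0 0 0
  0 0 1 1 0
  0 0 0 0 0
  0 0 0 0 0
After step 3: ants at (1,3),(0,1)
  0 1 0 0 0
  0 0 0 2 0
  0 0 0 0 0
  0 0 0 0 0
After step 4: ants at (0,3),(0,2)
  0 0 1 1 0
  0 0 0 1 0
  0 0 0 0 0
  0 0 0 0 0

0 0 1 1 0
0 0 0 1 0
0 0 0 0 0
0 0 0 0 0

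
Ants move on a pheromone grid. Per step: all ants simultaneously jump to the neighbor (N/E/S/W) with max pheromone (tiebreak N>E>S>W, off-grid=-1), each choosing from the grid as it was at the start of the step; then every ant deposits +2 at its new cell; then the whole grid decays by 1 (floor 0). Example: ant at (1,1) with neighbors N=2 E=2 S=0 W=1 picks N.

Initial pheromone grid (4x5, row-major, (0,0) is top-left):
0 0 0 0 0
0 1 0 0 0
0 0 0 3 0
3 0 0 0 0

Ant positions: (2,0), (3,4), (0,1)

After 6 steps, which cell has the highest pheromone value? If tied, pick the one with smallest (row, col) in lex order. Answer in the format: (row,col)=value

Answer: (2,3)=3

Derivation:
Step 1: ant0:(2,0)->S->(3,0) | ant1:(3,4)->N->(2,4) | ant2:(0,1)->S->(1,1)
  grid max=4 at (3,0)
Step 2: ant0:(3,0)->N->(2,0) | ant1:(2,4)->W->(2,3) | ant2:(1,1)->N->(0,1)
  grid max=3 at (2,3)
Step 3: ant0:(2,0)->S->(3,0) | ant1:(2,3)->N->(1,3) | ant2:(0,1)->S->(1,1)
  grid max=4 at (3,0)
Step 4: ant0:(3,0)->N->(2,0) | ant1:(1,3)->S->(2,3) | ant2:(1,1)->N->(0,1)
  grid max=3 at (2,3)
Step 5: ant0:(2,0)->S->(3,0) | ant1:(2,3)->N->(1,3) | ant2:(0,1)->S->(1,1)
  grid max=4 at (3,0)
Step 6: ant0:(3,0)->N->(2,0) | ant1:(1,3)->S->(2,3) | ant2:(1,1)->N->(0,1)
  grid max=3 at (2,3)
Final grid:
  0 1 0 0 0
  0 1 0 0 0
  1 0 0 3 0
  3 0 0 0 0
Max pheromone 3 at (2,3)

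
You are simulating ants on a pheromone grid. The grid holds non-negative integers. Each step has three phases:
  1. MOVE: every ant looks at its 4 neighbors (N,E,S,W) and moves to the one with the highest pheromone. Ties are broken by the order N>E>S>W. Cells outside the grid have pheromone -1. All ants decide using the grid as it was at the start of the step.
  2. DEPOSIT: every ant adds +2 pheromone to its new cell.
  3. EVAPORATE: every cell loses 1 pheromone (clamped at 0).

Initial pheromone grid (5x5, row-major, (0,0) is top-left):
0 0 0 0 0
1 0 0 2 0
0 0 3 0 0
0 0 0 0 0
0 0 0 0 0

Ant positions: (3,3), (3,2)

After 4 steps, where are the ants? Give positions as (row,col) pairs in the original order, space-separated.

Step 1: ant0:(3,3)->N->(2,3) | ant1:(3,2)->N->(2,2)
  grid max=4 at (2,2)
Step 2: ant0:(2,3)->W->(2,2) | ant1:(2,2)->E->(2,3)
  grid max=5 at (2,2)
Step 3: ant0:(2,2)->E->(2,3) | ant1:(2,3)->W->(2,2)
  grid max=6 at (2,2)
Step 4: ant0:(2,3)->W->(2,2) | ant1:(2,2)->E->(2,3)
  grid max=7 at (2,2)

(2,2) (2,3)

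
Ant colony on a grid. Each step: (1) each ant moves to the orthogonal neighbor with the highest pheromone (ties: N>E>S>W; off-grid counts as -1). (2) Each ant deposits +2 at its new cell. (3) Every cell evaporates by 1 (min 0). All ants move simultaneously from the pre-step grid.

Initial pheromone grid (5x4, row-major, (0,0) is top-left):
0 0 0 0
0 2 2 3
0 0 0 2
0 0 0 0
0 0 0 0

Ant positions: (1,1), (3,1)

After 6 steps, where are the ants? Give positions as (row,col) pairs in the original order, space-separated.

Step 1: ant0:(1,1)->E->(1,2) | ant1:(3,1)->N->(2,1)
  grid max=3 at (1,2)
Step 2: ant0:(1,2)->E->(1,3) | ant1:(2,1)->N->(1,1)
  grid max=3 at (1,3)
Step 3: ant0:(1,3)->W->(1,2) | ant1:(1,1)->E->(1,2)
  grid max=5 at (1,2)
Step 4: ant0:(1,2)->E->(1,3) | ant1:(1,2)->E->(1,3)
  grid max=5 at (1,3)
Step 5: ant0:(1,3)->W->(1,2) | ant1:(1,3)->W->(1,2)
  grid max=7 at (1,2)
Step 6: ant0:(1,2)->E->(1,3) | ant1:(1,2)->E->(1,3)
  grid max=7 at (1,3)

(1,3) (1,3)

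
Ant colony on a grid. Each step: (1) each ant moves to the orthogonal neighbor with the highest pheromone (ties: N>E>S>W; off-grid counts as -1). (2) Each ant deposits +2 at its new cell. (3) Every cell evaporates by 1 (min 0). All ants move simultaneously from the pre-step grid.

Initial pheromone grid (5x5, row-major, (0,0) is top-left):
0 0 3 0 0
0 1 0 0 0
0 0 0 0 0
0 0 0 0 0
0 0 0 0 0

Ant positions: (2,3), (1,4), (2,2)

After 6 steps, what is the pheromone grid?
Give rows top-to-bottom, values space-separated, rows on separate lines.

After step 1: ants at (1,3),(0,4),(1,2)
  0 0 2 0 1
  0 0 1 1 0
  0 0 0 0 0
  0 0 0 0 0
  0 0 0 0 0
After step 2: ants at (1,2),(1,4),(0,2)
  0 0 3 0 0
  0 0 2 0 1
  0 0 0 0 0
  0 0 0 0 0
  0 0 0 0 0
After step 3: ants at (0,2),(0,4),(1,2)
  0 0 4 0 1
  0 0 3 0 0
  0 0 0 0 0
  0 0 0 0 0
  0 0 0 0 0
After step 4: ants at (1,2),(1,4),(0,2)
  0 0 5 0 0
  0 0 4 0 1
  0 0 0 0 0
  0 0 0 0 0
  0 0 0 0 0
After step 5: ants at (0,2),(0,4),(1,2)
  0 0 6 0 1
  0 0 5 0 0
  0 0 0 0 0
  0 0 0 0 0
  0 0 0 0 0
After step 6: ants at (1,2),(1,4),(0,2)
  0 0 7 0 0
  0 0 6 0 1
  0 0 0 0 0
  0 0 0 0 0
  0 0 0 0 0

0 0 7 0 0
0 0 6 0 1
0 0 0 0 0
0 0 0 0 0
0 0 0 0 0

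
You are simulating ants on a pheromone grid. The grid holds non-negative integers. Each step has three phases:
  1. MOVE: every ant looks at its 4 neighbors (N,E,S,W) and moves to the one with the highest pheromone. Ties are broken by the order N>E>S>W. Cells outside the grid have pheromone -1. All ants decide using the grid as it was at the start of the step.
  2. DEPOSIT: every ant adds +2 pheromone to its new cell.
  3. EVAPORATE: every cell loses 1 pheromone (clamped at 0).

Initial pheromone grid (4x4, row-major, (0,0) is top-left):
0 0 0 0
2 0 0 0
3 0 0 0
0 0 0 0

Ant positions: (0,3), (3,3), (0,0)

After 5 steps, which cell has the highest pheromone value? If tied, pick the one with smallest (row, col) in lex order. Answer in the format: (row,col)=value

Answer: (1,3)=5

Derivation:
Step 1: ant0:(0,3)->S->(1,3) | ant1:(3,3)->N->(2,3) | ant2:(0,0)->S->(1,0)
  grid max=3 at (1,0)
Step 2: ant0:(1,3)->S->(2,3) | ant1:(2,3)->N->(1,3) | ant2:(1,0)->S->(2,0)
  grid max=3 at (2,0)
Step 3: ant0:(2,3)->N->(1,3) | ant1:(1,3)->S->(2,3) | ant2:(2,0)->N->(1,0)
  grid max=3 at (1,0)
Step 4: ant0:(1,3)->S->(2,3) | ant1:(2,3)->N->(1,3) | ant2:(1,0)->S->(2,0)
  grid max=4 at (1,3)
Step 5: ant0:(2,3)->N->(1,3) | ant1:(1,3)->S->(2,3) | ant2:(2,0)->N->(1,0)
  grid max=5 at (1,3)
Final grid:
  0 0 0 0
  3 0 0 5
  2 0 0 5
  0 0 0 0
Max pheromone 5 at (1,3)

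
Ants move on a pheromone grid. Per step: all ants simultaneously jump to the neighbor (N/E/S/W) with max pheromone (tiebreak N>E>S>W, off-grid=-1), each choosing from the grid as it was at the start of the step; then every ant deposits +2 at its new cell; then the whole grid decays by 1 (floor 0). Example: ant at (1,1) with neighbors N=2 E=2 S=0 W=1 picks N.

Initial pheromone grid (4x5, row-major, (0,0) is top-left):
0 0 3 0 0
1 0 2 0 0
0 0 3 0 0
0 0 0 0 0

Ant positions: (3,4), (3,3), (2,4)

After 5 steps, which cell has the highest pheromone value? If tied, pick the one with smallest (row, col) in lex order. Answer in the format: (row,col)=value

Step 1: ant0:(3,4)->N->(2,4) | ant1:(3,3)->N->(2,3) | ant2:(2,4)->N->(1,4)
  grid max=2 at (0,2)
Step 2: ant0:(2,4)->N->(1,4) | ant1:(2,3)->W->(2,2) | ant2:(1,4)->S->(2,4)
  grid max=3 at (2,2)
Step 3: ant0:(1,4)->S->(2,4) | ant1:(2,2)->N->(1,2) | ant2:(2,4)->N->(1,4)
  grid max=3 at (1,4)
Step 4: ant0:(2,4)->N->(1,4) | ant1:(1,2)->S->(2,2) | ant2:(1,4)->S->(2,4)
  grid max=4 at (1,4)
Step 5: ant0:(1,4)->S->(2,4) | ant1:(2,2)->N->(1,2) | ant2:(2,4)->N->(1,4)
  grid max=5 at (1,4)
Final grid:
  0 0 0 0 0
  0 0 1 0 5
  0 0 2 0 5
  0 0 0 0 0
Max pheromone 5 at (1,4)

Answer: (1,4)=5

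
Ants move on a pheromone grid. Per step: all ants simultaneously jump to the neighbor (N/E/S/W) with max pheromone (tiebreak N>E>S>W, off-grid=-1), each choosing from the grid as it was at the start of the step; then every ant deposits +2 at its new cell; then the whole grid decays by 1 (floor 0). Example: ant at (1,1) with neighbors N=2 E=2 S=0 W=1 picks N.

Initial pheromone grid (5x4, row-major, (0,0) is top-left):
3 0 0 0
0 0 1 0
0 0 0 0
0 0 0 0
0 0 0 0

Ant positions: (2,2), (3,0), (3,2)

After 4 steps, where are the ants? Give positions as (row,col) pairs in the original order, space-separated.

Step 1: ant0:(2,2)->N->(1,2) | ant1:(3,0)->N->(2,0) | ant2:(3,2)->N->(2,2)
  grid max=2 at (0,0)
Step 2: ant0:(1,2)->S->(2,2) | ant1:(2,0)->N->(1,0) | ant2:(2,2)->N->(1,2)
  grid max=3 at (1,2)
Step 3: ant0:(2,2)->N->(1,2) | ant1:(1,0)->N->(0,0) | ant2:(1,2)->S->(2,2)
  grid max=4 at (1,2)
Step 4: ant0:(1,2)->S->(2,2) | ant1:(0,0)->E->(0,1) | ant2:(2,2)->N->(1,2)
  grid max=5 at (1,2)

(2,2) (0,1) (1,2)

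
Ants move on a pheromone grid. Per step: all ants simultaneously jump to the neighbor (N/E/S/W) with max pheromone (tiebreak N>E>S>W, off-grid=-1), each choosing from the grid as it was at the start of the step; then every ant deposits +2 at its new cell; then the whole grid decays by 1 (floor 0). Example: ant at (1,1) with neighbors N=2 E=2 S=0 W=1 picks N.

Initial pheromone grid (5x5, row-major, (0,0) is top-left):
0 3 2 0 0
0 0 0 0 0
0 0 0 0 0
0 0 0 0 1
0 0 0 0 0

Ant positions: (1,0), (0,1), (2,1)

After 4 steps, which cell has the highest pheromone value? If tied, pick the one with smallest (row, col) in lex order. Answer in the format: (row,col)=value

Answer: (0,1)=11

Derivation:
Step 1: ant0:(1,0)->N->(0,0) | ant1:(0,1)->E->(0,2) | ant2:(2,1)->N->(1,1)
  grid max=3 at (0,2)
Step 2: ant0:(0,0)->E->(0,1) | ant1:(0,2)->W->(0,1) | ant2:(1,1)->N->(0,1)
  grid max=7 at (0,1)
Step 3: ant0:(0,1)->E->(0,2) | ant1:(0,1)->E->(0,2) | ant2:(0,1)->E->(0,2)
  grid max=7 at (0,2)
Step 4: ant0:(0,2)->W->(0,1) | ant1:(0,2)->W->(0,1) | ant2:(0,2)->W->(0,1)
  grid max=11 at (0,1)
Final grid:
  0 11 6 0 0
  0 0 0 0 0
  0 0 0 0 0
  0 0 0 0 0
  0 0 0 0 0
Max pheromone 11 at (0,1)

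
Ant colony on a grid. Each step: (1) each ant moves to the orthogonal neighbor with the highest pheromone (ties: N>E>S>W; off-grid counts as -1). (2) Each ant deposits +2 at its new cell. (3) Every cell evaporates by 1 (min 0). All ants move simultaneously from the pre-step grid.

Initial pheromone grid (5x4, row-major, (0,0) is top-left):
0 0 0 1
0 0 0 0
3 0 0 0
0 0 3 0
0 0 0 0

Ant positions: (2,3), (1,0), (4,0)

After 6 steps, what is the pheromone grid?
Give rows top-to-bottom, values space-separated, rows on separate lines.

After step 1: ants at (1,3),(2,0),(3,0)
  0 0 0 0
  0 0 0 1
  4 0 0 0
  1 0 2 0
  0 0 0 0
After step 2: ants at (0,3),(3,0),(2,0)
  0 0 0 1
  0 0 0 0
  5 0 0 0
  2 0 1 0
  0 0 0 0
After step 3: ants at (1,3),(2,0),(3,0)
  0 0 0 0
  0 0 0 1
  6 0 0 0
  3 0 0 0
  0 0 0 0
After step 4: ants at (0,3),(3,0),(2,0)
  0 0 0 1
  0 0 0 0
  7 0 0 0
  4 0 0 0
  0 0 0 0
After step 5: ants at (1,3),(2,0),(3,0)
  0 0 0 0
  0 0 0 1
  8 0 0 0
  5 0 0 0
  0 0 0 0
After step 6: ants at (0,3),(3,0),(2,0)
  0 0 0 1
  0 0 0 0
  9 0 0 0
  6 0 0 0
  0 0 0 0

0 0 0 1
0 0 0 0
9 0 0 0
6 0 0 0
0 0 0 0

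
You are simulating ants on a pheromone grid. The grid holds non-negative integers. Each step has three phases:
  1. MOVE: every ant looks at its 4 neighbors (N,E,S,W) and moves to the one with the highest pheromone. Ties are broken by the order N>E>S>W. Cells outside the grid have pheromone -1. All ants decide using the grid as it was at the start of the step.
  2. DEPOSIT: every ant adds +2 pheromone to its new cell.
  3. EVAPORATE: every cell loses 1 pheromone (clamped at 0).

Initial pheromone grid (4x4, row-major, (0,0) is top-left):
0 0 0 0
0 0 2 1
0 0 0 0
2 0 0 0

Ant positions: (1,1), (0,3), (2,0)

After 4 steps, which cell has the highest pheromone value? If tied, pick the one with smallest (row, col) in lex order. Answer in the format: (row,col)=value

Step 1: ant0:(1,1)->E->(1,2) | ant1:(0,3)->S->(1,3) | ant2:(2,0)->S->(3,0)
  grid max=3 at (1,2)
Step 2: ant0:(1,2)->E->(1,3) | ant1:(1,3)->W->(1,2) | ant2:(3,0)->N->(2,0)
  grid max=4 at (1,2)
Step 3: ant0:(1,3)->W->(1,2) | ant1:(1,2)->E->(1,3) | ant2:(2,0)->S->(3,0)
  grid max=5 at (1,2)
Step 4: ant0:(1,2)->E->(1,3) | ant1:(1,3)->W->(1,2) | ant2:(3,0)->N->(2,0)
  grid max=6 at (1,2)
Final grid:
  0 0 0 0
  0 0 6 5
  1 0 0 0
  2 0 0 0
Max pheromone 6 at (1,2)

Answer: (1,2)=6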